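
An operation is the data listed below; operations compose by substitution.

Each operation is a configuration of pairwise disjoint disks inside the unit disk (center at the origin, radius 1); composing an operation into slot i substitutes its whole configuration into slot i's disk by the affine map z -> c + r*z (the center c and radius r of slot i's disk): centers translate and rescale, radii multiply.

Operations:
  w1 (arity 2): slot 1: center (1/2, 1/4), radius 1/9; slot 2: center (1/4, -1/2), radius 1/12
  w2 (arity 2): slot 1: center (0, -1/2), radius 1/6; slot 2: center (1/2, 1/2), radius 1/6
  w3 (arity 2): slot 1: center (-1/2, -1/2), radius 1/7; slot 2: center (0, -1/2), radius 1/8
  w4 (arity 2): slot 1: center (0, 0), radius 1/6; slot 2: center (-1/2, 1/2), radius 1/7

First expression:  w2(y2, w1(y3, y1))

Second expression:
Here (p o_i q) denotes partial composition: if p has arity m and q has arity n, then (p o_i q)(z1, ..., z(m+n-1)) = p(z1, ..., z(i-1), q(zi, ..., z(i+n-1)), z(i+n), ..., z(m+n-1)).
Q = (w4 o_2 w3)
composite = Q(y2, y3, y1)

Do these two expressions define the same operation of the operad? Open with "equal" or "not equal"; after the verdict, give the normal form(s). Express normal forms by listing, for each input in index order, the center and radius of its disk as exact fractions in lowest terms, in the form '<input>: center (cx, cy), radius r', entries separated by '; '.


not equal; the first gives y1: center (13/24, 5/12), radius 1/72; y2: center (0, -1/2), radius 1/6; y3: center (7/12, 13/24), radius 1/54 and the second y1: center (-1/2, 3/7), radius 1/56; y2: center (0, 0), radius 1/6; y3: center (-4/7, 3/7), radius 1/49


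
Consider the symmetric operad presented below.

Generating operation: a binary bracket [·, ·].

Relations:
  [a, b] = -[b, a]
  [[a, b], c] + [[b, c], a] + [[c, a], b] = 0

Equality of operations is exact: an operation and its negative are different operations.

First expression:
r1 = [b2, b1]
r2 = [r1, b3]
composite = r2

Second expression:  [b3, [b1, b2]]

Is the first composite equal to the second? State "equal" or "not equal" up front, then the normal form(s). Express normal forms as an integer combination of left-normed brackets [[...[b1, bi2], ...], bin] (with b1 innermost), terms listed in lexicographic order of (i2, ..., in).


The first composite normalizes to -[[b1, b2], b3]
The second composite normalizes to -[[b1, b2], b3]
The normal forms match — equal.

equal: each reduces to -[[b1, b2], b3]


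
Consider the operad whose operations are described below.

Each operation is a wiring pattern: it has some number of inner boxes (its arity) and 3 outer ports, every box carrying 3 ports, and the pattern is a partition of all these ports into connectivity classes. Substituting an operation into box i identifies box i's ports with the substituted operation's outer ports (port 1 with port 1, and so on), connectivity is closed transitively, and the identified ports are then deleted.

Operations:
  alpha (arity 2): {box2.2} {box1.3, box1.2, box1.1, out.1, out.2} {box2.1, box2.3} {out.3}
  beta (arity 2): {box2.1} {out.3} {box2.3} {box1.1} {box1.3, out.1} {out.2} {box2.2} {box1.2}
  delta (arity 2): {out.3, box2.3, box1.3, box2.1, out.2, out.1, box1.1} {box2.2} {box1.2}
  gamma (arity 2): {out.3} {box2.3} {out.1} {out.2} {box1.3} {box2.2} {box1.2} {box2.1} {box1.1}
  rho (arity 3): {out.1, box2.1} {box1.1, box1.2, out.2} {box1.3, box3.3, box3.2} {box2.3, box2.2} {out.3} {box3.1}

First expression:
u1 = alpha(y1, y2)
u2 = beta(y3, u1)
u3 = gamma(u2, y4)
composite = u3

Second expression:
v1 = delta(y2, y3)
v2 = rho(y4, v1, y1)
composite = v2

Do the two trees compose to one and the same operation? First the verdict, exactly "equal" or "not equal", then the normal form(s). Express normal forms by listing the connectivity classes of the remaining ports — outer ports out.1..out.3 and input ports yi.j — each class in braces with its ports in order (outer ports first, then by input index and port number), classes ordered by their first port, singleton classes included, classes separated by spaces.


not equal — first {out.1} {out.2} {out.3} {y1.1, y1.2, y1.3} {y2.1, y2.3} {y2.2} {y3.1} {y3.2} {y3.3} {y4.1} {y4.2} {y4.3}, second {out.1, y2.1, y2.3, y3.1, y3.3} {out.2, y4.1, y4.2} {out.3} {y1.1} {y1.2, y1.3, y4.3} {y2.2} {y3.2}

The first expression reduces to {out.1} {out.2} {out.3} {y1.1, y1.2, y1.3} {y2.1, y2.3} {y2.2} {y3.1} {y3.2} {y3.3} {y4.1} {y4.2} {y4.3}
The second expression reduces to {out.1, y2.1, y2.3, y3.1, y3.3} {out.2, y4.1, y4.2} {out.3} {y1.1} {y1.2, y1.3, y4.3} {y2.2} {y3.2}
The forms do not match — not equal.


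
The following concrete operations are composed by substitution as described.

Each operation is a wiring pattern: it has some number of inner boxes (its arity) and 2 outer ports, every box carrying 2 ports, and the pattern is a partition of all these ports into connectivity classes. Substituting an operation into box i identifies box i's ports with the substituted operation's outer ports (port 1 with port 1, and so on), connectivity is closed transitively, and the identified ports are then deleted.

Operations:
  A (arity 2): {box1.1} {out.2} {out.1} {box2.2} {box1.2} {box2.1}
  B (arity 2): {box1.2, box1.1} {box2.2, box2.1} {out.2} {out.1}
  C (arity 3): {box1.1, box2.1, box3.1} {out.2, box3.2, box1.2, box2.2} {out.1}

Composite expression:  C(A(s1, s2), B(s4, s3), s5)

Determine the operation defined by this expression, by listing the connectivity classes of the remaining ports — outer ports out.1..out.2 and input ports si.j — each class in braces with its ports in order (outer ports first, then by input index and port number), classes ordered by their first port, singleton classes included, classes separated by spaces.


{out.1} {out.2, s5.2} {s1.1} {s1.2} {s2.1} {s2.2} {s3.1, s3.2} {s4.1, s4.2} {s5.1}

Reachability decides: close wires over C-identified ports.
after A, the pattern on (s1, s2) reads {out.1} {out.2} {s1.1} {s1.2} {s2.1} {s2.2} (out.j = its outer ports)
after B, the pattern on (s4, s3) reads {out.1} {out.2} {s3.1, s3.2} {s4.1, s4.2} (out.j = its outer ports)
after C, the pattern on (s1, s2, s4, s3, s5) reads {out.1} {out.2, s5.2} {s1.1} {s1.2} {s2.1} {s2.2} {s3.1, s3.2} {s4.1, s4.2} {s5.1} (out.j = its outer ports)


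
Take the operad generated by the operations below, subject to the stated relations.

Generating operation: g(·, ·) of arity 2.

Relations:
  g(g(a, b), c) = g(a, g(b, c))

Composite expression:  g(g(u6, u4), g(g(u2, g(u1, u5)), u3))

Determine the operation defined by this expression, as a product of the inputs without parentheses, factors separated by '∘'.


u6 ∘ u4 ∘ u2 ∘ u1 ∘ u5 ∘ u3

Under associativity of g, the answer is the u's in reading order.
g(u6, u4) collapses to u6 ∘ u4
g(u1, u5) collapses to u1 ∘ u5
g(u2, g(u1, u5)) collapses to u2 ∘ u1 ∘ u5
g(g(u2, g(u1, u5)), u3) collapses to u2 ∘ u1 ∘ u5 ∘ u3
g(g(u6, u4), g(g(u2, g(u1, u5)), u3)) collapses to u6 ∘ u4 ∘ u2 ∘ u1 ∘ u5 ∘ u3


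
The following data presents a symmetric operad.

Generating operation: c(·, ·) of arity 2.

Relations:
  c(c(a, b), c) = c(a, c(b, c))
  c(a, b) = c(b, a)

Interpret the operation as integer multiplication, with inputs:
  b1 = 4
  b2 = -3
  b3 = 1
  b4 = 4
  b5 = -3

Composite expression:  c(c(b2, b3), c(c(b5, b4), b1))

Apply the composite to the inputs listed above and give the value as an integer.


c(b2, b3) = -3
c(b5, b4) = -12
c(c(b5, b4), b1) = -48
c(c(b2, b3), c(c(b5, b4), b1)) = 144

144


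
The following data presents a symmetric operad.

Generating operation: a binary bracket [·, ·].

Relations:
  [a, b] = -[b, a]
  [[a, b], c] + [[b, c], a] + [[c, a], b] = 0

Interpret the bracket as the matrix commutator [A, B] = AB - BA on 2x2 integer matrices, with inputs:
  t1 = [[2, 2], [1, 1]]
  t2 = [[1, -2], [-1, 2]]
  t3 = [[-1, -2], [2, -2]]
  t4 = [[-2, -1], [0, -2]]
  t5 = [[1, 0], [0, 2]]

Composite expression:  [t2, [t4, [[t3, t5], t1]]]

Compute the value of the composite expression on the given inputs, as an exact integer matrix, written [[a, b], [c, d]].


[t3, t5] = [[0, -2], [-2, 0]]
[[t3, t5], t1] = [[2, 2], [-2, -2]]
[t4, [[t3, t5], t1]] = [[2, 4], [0, -2]]
[t2, [t4, [[t3, t5], t1]]] = [[4, 4], [-4, -4]]

[[4, 4], [-4, -4]]


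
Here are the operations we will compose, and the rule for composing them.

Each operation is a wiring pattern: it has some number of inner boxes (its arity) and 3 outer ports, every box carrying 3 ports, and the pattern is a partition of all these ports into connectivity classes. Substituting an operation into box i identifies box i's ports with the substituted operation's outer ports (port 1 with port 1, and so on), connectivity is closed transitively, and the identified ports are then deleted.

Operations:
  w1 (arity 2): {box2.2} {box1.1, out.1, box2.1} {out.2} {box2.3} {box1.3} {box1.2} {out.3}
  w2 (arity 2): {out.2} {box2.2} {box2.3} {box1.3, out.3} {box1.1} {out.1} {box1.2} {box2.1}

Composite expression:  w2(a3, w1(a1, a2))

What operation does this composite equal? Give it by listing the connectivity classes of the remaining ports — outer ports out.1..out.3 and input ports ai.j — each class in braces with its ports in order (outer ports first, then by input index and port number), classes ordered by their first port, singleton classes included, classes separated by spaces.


{out.1} {out.2} {out.3, a3.3} {a1.1, a2.1} {a1.2} {a1.3} {a2.2} {a2.3} {a3.1} {a3.2}

After gluing at w2, chains via deleted ports link the a-ports.
through w1, on inputs (a1, a2): {out.1, a1.1, a2.1} {out.2} {out.3} {a1.2} {a1.3} {a2.2} {a2.3} (out.j = stage outer ports)
through w2, on inputs (a3, a1, a2): {out.1} {out.2} {out.3, a3.3} {a1.1, a2.1} {a1.2} {a1.3} {a2.2} {a2.3} {a3.1} {a3.2} (out.j = stage outer ports)


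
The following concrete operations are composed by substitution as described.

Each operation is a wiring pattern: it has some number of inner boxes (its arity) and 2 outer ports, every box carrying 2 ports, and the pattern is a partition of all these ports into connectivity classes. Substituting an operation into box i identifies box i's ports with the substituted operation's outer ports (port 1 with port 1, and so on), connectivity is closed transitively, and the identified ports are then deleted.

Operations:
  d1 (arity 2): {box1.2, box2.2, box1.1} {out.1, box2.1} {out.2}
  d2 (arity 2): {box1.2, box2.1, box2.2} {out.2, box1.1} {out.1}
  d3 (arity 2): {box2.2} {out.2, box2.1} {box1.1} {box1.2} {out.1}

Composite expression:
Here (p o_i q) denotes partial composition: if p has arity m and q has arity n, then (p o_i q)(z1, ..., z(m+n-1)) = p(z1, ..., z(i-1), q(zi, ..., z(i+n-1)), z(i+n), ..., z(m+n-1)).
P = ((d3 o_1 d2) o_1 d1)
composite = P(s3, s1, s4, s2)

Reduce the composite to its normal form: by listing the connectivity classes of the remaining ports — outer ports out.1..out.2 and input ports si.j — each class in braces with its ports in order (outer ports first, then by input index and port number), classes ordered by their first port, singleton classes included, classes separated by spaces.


{out.1} {out.2, s2.1} {s1.1} {s1.2, s3.1, s3.2} {s2.2} {s4.1, s4.2}

Substituting into d3 glues patterns; closure does the rest.
after d1, the pattern on (s3, s1) reads {out.1, s1.1} {out.2} {s1.2, s3.1, s3.2} (out.j = its outer ports)
after d2, the pattern on (s3, s1, s4) reads {out.1} {out.2, s1.1} {s1.2, s3.1, s3.2} {s4.1, s4.2} (out.j = its outer ports)
after d3, the pattern on (s3, s1, s4, s2) reads {out.1} {out.2, s2.1} {s1.1} {s1.2, s3.1, s3.2} {s2.2} {s4.1, s4.2} (out.j = its outer ports)


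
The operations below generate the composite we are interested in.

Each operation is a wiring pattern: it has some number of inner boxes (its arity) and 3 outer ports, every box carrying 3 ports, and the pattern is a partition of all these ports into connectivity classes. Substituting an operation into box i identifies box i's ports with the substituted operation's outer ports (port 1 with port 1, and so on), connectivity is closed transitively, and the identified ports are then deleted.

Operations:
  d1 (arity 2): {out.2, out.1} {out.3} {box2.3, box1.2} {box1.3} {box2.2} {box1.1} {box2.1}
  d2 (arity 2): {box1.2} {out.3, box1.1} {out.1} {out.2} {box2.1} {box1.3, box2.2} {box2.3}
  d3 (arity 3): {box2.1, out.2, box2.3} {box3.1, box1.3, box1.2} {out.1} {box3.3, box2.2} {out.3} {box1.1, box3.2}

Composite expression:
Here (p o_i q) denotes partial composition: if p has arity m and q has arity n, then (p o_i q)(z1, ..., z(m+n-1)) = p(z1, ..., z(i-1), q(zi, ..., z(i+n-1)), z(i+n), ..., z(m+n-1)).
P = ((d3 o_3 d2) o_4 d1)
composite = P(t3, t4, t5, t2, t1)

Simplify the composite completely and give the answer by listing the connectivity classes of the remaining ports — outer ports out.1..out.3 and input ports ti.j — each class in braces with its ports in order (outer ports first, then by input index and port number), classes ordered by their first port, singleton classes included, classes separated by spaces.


Treat the ports identified at d3 as solder joints: merge, then drop.
d1 over (t2, t1) gives {out.1, out.2} {out.3} {t1.1} {t1.2} {t1.3, t2.2} {t2.1} {t2.3}, out.j being that stage's outer ports
d2 over (t5, t2, t1) gives {out.1} {out.2} {out.3, t5.1} {t1.1} {t1.2} {t1.3, t2.2} {t2.1} {t2.3} {t5.2} {t5.3}, out.j being that stage's outer ports
d3 over (t3, t4, t5, t2, t1) gives {out.1} {out.2, t4.1, t4.3} {out.3} {t1.1} {t1.2} {t1.3, t2.2} {t2.1} {t2.3} {t3.1} {t3.2, t3.3} {t4.2, t5.1} {t5.2} {t5.3}, out.j being that stage's outer ports

{out.1} {out.2, t4.1, t4.3} {out.3} {t1.1} {t1.2} {t1.3, t2.2} {t2.1} {t2.3} {t3.1} {t3.2, t3.3} {t4.2, t5.1} {t5.2} {t5.3}


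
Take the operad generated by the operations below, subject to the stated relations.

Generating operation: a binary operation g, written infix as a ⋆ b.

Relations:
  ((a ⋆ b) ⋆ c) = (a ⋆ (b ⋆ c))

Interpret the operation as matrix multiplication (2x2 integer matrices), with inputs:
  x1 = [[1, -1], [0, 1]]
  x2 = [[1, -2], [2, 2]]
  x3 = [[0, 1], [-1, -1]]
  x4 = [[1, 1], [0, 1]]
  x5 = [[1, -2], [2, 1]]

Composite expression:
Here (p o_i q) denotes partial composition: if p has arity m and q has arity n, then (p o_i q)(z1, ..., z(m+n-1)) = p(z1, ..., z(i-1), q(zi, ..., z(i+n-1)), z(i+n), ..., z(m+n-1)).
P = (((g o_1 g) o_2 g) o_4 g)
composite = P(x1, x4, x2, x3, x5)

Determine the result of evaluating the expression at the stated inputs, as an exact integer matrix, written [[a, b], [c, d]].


[[8, -1], [-2, 4]]

(x4 ⋆ x2) = [[3, 0], [2, 2]]
(x1 ⋆ (x4 ⋆ x2)) = [[1, -2], [2, 2]]
(x3 ⋆ x5) = [[2, 1], [-3, 1]]
((x1 ⋆ (x4 ⋆ x2)) ⋆ (x3 ⋆ x5)) = [[8, -1], [-2, 4]]


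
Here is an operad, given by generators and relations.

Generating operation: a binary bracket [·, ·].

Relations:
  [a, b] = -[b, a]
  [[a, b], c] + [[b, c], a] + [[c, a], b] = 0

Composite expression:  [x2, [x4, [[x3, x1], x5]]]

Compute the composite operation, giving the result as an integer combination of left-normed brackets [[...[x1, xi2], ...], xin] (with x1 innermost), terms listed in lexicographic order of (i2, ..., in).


-[[[[x1, x3], x5], x4], x2]

In the tensor algebra, words opening x1 carry the x1-anchored form.
Composite bracket: [x2, [x4, [[x3, x1], x5]]]
Expanding via [a, b] = ab - ba: 16 signed words (2^4 = 16).
The x1-initial words carry the normal form:
  from x1x3x5x4x2, sign -1: term -[[[[x1, x3], x5], x4], x2]


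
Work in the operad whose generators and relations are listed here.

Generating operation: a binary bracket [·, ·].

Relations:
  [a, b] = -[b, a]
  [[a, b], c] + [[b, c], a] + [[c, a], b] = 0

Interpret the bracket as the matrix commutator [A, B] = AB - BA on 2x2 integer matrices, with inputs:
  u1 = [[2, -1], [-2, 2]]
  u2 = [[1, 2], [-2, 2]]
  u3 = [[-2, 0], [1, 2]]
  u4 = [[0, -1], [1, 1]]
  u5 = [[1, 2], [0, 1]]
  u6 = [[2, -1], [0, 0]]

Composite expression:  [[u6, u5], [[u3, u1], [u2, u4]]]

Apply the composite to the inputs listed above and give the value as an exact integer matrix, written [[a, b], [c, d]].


[[-24, -288], [0, 24]]

[u6, u5] = [[0, 4], [0, 0]]
[u3, u1] = [[1, 4], [-8, -1]]
[u2, u4] = [[0, 3], [3, 0]]
[[u3, u1], [u2, u4]] = [[36, 6], [-6, -36]]
[[u6, u5], [[u3, u1], [u2, u4]]] = [[-24, -288], [0, 24]]


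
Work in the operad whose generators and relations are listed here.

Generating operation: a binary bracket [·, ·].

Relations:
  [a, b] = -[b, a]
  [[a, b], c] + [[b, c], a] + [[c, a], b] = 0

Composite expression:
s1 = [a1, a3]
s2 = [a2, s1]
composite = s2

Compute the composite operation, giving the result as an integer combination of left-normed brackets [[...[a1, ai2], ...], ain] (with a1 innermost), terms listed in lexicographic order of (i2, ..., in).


-[[a1, a3], a2]


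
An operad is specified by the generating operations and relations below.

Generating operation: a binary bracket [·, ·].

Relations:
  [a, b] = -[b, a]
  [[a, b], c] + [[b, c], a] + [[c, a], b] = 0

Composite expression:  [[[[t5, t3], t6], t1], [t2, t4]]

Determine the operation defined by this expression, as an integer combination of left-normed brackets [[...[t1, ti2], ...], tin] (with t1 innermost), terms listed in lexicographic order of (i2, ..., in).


[[[[[t1, t3], t5], t6], t2], t4] - [[[[[t1, t3], t5], t6], t4], t2] - [[[[[t1, t5], t3], t6], t2], t4] + [[[[[t1, t5], t3], t6], t4], t2] - [[[[[t1, t6], t3], t5], t2], t4] + [[[[[t1, t6], t3], t5], t4], t2] + [[[[[t1, t6], t5], t3], t2], t4] - [[[[[t1, t6], t5], t3], t4], t2]

A multilinear Lie element is pinned by t1-initial words (t1 innermost).
Composite bracket: [[[[t5, t3], t6], t1], [t2, t4]]
Full expansion: 32 signed words from ab - ba (2^5 = 32).
Keep just the words that open with t1:
  sign of t1t3t5t6t2t4 is +1, so it contributes +[[[[[t1, t3], t5], t6], t2], t4]
  sign of t1t3t5t6t4t2 is -1, so it contributes -[[[[[t1, t3], t5], t6], t4], t2]
  sign of t1t5t3t6t2t4 is -1, so it contributes -[[[[[t1, t5], t3], t6], t2], t4]
  sign of t1t5t3t6t4t2 is +1, so it contributes +[[[[[t1, t5], t3], t6], t4], t2]
  sign of t1t6t3t5t2t4 is -1, so it contributes -[[[[[t1, t6], t3], t5], t2], t4]
  sign of t1t6t3t5t4t2 is +1, so it contributes +[[[[[t1, t6], t3], t5], t4], t2]
  sign of t1t6t5t3t2t4 is +1, so it contributes +[[[[[t1, t6], t5], t3], t2], t4]
  sign of t1t6t5t3t4t2 is -1, so it contributes -[[[[[t1, t6], t5], t3], t4], t2]


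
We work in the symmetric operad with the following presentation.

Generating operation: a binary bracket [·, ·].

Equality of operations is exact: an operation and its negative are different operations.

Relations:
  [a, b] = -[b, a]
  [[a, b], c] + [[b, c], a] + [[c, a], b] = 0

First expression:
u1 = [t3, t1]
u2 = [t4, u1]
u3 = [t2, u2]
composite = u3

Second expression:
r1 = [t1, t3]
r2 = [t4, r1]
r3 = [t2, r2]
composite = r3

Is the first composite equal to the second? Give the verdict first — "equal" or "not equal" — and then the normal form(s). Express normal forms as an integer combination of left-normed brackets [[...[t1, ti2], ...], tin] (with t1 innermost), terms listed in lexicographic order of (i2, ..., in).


not equal: they reduce to -[[[t1, t3], t4], t2] and [[[t1, t3], t4], t2]


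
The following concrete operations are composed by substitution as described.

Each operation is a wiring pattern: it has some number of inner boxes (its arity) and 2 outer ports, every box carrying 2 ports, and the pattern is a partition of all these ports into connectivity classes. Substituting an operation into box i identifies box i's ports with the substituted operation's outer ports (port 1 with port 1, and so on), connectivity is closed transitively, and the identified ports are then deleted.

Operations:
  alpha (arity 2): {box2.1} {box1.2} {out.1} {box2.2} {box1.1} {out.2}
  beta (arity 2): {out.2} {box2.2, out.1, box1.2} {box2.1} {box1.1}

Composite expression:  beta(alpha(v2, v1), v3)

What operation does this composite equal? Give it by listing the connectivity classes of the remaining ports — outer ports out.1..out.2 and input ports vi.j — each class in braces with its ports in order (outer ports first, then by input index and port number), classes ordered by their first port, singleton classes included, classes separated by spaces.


{out.1, v3.2} {out.2} {v1.1} {v1.2} {v2.1} {v2.2} {v3.1}


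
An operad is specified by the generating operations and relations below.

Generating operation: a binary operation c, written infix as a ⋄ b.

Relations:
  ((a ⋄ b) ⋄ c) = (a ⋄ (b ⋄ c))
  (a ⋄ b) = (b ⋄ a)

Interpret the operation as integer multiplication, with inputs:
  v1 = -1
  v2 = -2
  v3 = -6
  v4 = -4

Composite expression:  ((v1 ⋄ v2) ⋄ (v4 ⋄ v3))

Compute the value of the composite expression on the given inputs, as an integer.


48

(v1 ⋄ v2) = 2
(v4 ⋄ v3) = 24
((v1 ⋄ v2) ⋄ (v4 ⋄ v3)) = 48


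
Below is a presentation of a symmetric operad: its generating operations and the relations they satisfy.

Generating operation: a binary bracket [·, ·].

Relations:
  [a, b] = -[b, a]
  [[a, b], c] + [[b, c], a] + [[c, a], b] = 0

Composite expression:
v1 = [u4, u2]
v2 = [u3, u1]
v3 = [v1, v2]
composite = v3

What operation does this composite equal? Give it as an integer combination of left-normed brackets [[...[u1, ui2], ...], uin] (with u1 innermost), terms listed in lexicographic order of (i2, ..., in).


-[[[u1, u3], u2], u4] + [[[u1, u3], u4], u2]

Expand each bracket as ab - ba; the u1-initial words give the coefficients.
Composite bracket: [[u4, u2], [u3, u1]]
Applying ab - ba throughout gives 8 signed words (2^3 = 8).
Words beginning with u1 determine it all:
  the word u1u3u2u4 carries sign -1 and contributes -[[[u1, u3], u2], u4]
  the word u1u3u4u2 carries sign +1 and contributes +[[[u1, u3], u4], u2]


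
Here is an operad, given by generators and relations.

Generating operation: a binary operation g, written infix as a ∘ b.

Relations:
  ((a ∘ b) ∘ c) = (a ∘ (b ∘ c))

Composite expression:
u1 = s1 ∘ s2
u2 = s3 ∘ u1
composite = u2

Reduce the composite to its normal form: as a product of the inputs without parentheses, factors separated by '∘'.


All parenthesizations of g agree; list the s-inputs left to right.
(s1 ∘ s2) flattens to s1 ∘ s2
(s3 ∘ (s1 ∘ s2)) flattens to s3 ∘ s1 ∘ s2

s3 ∘ s1 ∘ s2


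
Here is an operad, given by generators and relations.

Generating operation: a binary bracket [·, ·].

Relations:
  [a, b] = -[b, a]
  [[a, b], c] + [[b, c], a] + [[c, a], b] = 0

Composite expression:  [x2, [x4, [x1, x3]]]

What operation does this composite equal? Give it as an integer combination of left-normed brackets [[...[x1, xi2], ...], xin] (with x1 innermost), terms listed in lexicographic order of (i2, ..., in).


[[[x1, x3], x4], x2]

Skip Jacobi rewriting: expand, keep x1-initial words, read off terms.
Composite bracket: [x2, [x4, [x1, x3]]]
Each bracket splits as ab - ba, giving 8 signed words (2^3 = 8).
Only words starting with x1 matter:
  from x1x3x4x2, sign +1: term +[[[x1, x3], x4], x2]


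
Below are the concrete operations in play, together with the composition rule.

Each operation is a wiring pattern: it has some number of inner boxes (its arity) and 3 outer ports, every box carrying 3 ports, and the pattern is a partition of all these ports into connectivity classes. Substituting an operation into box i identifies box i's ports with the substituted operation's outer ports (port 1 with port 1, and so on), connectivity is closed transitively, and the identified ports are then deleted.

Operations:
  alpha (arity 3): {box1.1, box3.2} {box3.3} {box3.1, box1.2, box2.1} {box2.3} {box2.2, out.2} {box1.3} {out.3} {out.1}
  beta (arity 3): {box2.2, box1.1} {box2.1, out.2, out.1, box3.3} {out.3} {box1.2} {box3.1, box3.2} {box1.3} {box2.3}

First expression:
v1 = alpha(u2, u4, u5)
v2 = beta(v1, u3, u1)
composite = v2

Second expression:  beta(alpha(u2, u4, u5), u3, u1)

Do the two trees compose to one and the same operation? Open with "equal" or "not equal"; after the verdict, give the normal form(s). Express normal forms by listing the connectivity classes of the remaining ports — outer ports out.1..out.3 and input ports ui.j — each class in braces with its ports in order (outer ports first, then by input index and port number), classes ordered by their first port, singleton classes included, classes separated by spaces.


equal; both compose to {out.1, out.2, u1.3, u3.1} {out.3} {u1.1, u1.2} {u2.1, u5.2} {u2.2, u4.1, u5.1} {u2.3} {u3.2} {u3.3} {u4.2} {u4.3} {u5.3}

The first expression reduces to {out.1, out.2, u1.3, u3.1} {out.3} {u1.1, u1.2} {u2.1, u5.2} {u2.2, u4.1, u5.1} {u2.3} {u3.2} {u3.3} {u4.2} {u4.3} {u5.3}
The second expression reduces to {out.1, out.2, u1.3, u3.1} {out.3} {u1.1, u1.2} {u2.1, u5.2} {u2.2, u4.1, u5.1} {u2.3} {u3.2} {u3.3} {u4.2} {u4.3} {u5.3}
Same normal form: equal.


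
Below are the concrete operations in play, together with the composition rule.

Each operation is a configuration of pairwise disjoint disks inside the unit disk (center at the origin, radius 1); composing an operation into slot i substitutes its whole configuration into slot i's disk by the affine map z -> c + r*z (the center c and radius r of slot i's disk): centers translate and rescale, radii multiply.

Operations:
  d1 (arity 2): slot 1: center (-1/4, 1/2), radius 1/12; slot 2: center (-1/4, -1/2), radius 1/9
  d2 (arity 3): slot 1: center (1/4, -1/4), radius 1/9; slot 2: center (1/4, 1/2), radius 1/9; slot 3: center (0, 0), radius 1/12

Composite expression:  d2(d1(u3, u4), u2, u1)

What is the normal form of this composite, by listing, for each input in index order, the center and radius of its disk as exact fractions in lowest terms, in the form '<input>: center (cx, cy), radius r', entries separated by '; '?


u1: center (0, 0), radius 1/12; u2: center (1/4, 1/2), radius 1/9; u3: center (2/9, -7/36), radius 1/108; u4: center (2/9, -11/36), radius 1/81

Nesting under d2 composes maps z -> c + r*z down each u-path.
input u3: composing its 2 substitution steps yields center (2/9, -7/36), radius 1/108
input u4: composing its 2 substitution steps yields center (2/9, -11/36), radius 1/81
input u2: composing its 1 substitution step yields center (1/4, 1/2), radius 1/9
input u1: composing its 1 substitution step yields center (0, 0), radius 1/12


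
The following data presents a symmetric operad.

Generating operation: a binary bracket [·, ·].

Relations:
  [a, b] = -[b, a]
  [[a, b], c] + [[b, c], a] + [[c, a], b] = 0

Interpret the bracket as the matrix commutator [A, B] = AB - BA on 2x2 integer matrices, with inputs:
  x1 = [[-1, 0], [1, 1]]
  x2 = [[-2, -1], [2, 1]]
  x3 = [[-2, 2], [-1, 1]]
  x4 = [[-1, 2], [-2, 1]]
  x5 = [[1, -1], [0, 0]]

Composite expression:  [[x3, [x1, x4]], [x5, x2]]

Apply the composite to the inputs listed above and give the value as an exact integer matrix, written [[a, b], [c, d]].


[x1, x4] = [[-2, -4], [-6, 2]]
[x3, [x1, x4]] = [[-16, 20], [-14, 16]]
[x5, x2] = [[-2, -4], [-2, 2]]
[[x3, [x1, x4]], [x5, x2]] = [[-96, 208], [-8, 96]]

[[-96, 208], [-8, 96]]


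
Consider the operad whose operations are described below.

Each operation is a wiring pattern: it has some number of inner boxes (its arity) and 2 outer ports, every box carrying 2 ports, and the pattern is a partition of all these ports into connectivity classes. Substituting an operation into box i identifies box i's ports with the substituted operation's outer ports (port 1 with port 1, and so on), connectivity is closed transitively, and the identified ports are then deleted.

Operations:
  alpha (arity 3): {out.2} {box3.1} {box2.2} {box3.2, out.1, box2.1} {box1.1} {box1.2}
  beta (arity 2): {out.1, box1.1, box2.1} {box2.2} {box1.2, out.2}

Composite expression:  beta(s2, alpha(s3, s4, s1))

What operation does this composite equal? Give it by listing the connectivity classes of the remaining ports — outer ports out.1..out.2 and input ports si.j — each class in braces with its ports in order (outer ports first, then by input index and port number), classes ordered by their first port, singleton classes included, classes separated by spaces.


{out.1, s1.2, s2.1, s4.1} {out.2, s2.2} {s1.1} {s3.1} {s3.2} {s4.2}

Connectivity passes through glued beta-boundaries; trace each wire chain.
alpha over (s3, s4, s1) gives {out.1, s1.2, s4.1} {out.2} {s1.1} {s3.1} {s3.2} {s4.2}, out.j being that stage's outer ports
beta over (s2, s3, s4, s1) gives {out.1, s1.2, s2.1, s4.1} {out.2, s2.2} {s1.1} {s3.1} {s3.2} {s4.2}, out.j being that stage's outer ports


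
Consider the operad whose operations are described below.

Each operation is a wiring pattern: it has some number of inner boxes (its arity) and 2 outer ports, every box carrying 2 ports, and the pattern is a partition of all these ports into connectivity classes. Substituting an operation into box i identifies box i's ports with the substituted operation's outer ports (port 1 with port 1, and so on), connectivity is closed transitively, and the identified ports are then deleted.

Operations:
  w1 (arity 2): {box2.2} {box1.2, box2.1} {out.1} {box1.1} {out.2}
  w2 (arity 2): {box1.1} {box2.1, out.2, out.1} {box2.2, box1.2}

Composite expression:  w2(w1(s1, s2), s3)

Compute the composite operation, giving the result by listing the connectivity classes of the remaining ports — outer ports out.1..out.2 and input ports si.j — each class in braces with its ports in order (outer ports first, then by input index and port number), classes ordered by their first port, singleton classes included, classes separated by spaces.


Treat the ports identified at w2 as solder joints: merge, then drop.
after w1, the pattern on (s1, s2) reads {out.1} {out.2} {s1.1} {s1.2, s2.1} {s2.2} (out.j = its outer ports)
after w2, the pattern on (s1, s2, s3) reads {out.1, out.2, s3.1} {s1.1} {s1.2, s2.1} {s2.2} {s3.2} (out.j = its outer ports)

{out.1, out.2, s3.1} {s1.1} {s1.2, s2.1} {s2.2} {s3.2}


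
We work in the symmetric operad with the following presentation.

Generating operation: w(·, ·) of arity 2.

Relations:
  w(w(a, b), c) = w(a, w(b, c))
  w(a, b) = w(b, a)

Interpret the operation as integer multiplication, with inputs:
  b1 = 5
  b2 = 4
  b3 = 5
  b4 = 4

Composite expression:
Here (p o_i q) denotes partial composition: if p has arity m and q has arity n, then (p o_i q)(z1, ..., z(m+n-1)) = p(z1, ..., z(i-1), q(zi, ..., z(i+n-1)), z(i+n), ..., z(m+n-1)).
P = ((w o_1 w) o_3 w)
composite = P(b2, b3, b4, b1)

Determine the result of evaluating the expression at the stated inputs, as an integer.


w(b2, b3) = 20
w(b4, b1) = 20
w(w(b2, b3), w(b4, b1)) = 400

400


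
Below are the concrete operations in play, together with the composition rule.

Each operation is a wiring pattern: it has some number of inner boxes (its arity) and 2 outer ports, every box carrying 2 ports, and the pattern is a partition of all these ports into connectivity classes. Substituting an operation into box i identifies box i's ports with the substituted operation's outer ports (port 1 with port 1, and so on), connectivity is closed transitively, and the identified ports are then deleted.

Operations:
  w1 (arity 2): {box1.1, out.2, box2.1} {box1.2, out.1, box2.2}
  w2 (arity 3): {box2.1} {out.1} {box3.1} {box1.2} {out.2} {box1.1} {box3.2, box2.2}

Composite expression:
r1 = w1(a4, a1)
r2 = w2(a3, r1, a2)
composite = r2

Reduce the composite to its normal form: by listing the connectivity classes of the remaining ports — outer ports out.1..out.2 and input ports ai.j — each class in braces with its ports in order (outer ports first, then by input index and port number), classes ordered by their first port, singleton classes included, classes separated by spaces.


{out.1} {out.2} {a1.1, a2.2, a4.1} {a1.2, a4.2} {a2.1} {a3.1} {a3.2}

Treat the ports identified at w2 as solder joints: merge, then drop.
the subtree at w1 composes to {out.1, a1.2, a4.2} {out.2, a1.1, a4.1} on (a4, a1); out.j = own outer ports
the subtree at w2 composes to {out.1} {out.2} {a1.1, a2.2, a4.1} {a1.2, a4.2} {a2.1} {a3.1} {a3.2} on (a3, a4, a1, a2); out.j = own outer ports


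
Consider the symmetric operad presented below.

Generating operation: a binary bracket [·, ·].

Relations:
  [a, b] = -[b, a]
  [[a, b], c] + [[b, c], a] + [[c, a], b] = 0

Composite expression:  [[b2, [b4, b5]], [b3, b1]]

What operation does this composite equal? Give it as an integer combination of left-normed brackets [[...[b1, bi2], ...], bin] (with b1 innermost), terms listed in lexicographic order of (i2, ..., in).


In the tensor algebra, words opening b1 carry the b1-anchored form.
Composite bracket: [[b2, [b4, b5]], [b3, b1]]
Applying ab - ba throughout gives 16 signed words (2^4 = 16).
Words beginning with b1 determine it all:
  the word b1b3b2b4b5 carries sign +1 and contributes +[[[[b1, b3], b2], b4], b5]
  the word b1b3b2b5b4 carries sign -1 and contributes -[[[[b1, b3], b2], b5], b4]
  the word b1b3b4b5b2 carries sign -1 and contributes -[[[[b1, b3], b4], b5], b2]
  the word b1b3b5b4b2 carries sign +1 and contributes +[[[[b1, b3], b5], b4], b2]

[[[[b1, b3], b2], b4], b5] - [[[[b1, b3], b2], b5], b4] - [[[[b1, b3], b4], b5], b2] + [[[[b1, b3], b5], b4], b2]


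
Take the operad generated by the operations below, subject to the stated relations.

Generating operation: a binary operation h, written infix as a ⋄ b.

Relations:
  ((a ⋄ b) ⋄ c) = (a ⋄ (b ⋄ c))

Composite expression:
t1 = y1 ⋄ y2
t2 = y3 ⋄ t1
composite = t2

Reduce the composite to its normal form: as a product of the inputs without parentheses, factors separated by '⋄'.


y3 ⋄ y1 ⋄ y2

Associativity of h dissolves the nesting; only the y-input order survives.
(y1 ⋄ y2) linearizes to y1 ⋄ y2
(y3 ⋄ (y1 ⋄ y2)) linearizes to y3 ⋄ y1 ⋄ y2


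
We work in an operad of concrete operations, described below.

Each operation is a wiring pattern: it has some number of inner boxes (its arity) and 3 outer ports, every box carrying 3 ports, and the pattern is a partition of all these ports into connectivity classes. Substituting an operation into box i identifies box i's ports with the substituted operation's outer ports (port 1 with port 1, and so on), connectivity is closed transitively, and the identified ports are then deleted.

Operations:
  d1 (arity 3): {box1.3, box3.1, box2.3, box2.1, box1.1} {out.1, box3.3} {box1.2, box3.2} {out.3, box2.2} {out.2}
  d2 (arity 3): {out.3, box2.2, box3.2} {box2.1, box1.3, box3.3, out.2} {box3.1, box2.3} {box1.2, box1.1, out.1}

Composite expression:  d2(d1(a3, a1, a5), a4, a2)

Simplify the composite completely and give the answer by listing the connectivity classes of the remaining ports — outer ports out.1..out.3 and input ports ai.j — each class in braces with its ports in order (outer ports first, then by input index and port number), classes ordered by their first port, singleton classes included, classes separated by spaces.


{out.1, a5.3} {out.2, a1.2, a2.3, a4.1} {out.3, a2.2, a4.2} {a1.1, a1.3, a3.1, a3.3, a5.1} {a2.1, a4.3} {a3.2, a5.2}

Two ports join when wires chain via d2-identified ports.
the subtree at d1 composes to {out.1, a5.3} {out.2} {out.3, a1.2} {a1.1, a1.3, a3.1, a3.3, a5.1} {a3.2, a5.2} on (a3, a1, a5); out.j = own outer ports
the subtree at d2 composes to {out.1, a5.3} {out.2, a1.2, a2.3, a4.1} {out.3, a2.2, a4.2} {a1.1, a1.3, a3.1, a3.3, a5.1} {a2.1, a4.3} {a3.2, a5.2} on (a3, a1, a5, a4, a2); out.j = own outer ports


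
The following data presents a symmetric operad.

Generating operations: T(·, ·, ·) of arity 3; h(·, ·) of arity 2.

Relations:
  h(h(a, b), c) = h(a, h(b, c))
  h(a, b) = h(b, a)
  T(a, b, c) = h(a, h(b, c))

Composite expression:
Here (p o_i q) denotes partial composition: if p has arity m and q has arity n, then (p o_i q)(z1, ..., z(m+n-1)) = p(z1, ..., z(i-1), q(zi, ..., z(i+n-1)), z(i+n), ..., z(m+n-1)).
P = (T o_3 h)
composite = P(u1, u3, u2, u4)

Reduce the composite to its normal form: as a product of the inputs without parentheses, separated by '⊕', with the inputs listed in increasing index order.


u1 ⊕ u2 ⊕ u3 ⊕ u4

Shape and order are irrelevant to T; the u-input set decides.
h(u2, u4) spells out as u2 ⊕ u4
T(u1, u3, h(u2, u4)) spells out as u1 ⊕ u3 ⊕ u2 ⊕ u4
the factors in increasing index order: u1 ⊕ u2 ⊕ u3 ⊕ u4


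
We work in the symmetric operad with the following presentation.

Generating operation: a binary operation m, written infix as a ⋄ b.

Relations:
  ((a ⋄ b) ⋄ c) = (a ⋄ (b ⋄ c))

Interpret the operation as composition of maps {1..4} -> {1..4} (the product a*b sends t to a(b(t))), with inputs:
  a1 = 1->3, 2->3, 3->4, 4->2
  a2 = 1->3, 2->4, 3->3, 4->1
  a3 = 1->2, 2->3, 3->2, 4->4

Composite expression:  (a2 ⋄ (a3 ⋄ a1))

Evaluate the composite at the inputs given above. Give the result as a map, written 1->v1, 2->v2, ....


1->4, 2->4, 3->1, 4->3

(a3 ⋄ a1) = 1->2, 2->2, 3->4, 4->3
(a2 ⋄ (a3 ⋄ a1)) = 1->4, 2->4, 3->1, 4->3


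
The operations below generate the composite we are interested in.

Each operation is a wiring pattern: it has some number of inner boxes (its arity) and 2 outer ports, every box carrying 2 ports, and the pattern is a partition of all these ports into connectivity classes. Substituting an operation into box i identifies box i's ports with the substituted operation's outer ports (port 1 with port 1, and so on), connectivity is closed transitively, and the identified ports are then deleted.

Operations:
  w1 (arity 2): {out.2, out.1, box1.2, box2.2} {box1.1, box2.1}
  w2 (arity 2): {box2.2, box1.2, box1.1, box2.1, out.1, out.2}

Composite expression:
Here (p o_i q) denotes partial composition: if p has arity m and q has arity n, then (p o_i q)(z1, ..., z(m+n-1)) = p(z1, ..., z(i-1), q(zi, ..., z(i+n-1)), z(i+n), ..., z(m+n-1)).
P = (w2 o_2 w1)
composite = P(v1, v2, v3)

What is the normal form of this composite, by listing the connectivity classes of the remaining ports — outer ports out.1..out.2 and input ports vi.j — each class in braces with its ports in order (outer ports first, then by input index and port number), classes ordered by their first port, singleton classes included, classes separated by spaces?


Connectivity passes through glued w2-boundaries; trace each wire chain.
through w1, on inputs (v2, v3): {out.1, out.2, v2.2, v3.2} {v2.1, v3.1} (out.j = stage outer ports)
through w2, on inputs (v1, v2, v3): {out.1, out.2, v1.1, v1.2, v2.2, v3.2} {v2.1, v3.1} (out.j = stage outer ports)

{out.1, out.2, v1.1, v1.2, v2.2, v3.2} {v2.1, v3.1}


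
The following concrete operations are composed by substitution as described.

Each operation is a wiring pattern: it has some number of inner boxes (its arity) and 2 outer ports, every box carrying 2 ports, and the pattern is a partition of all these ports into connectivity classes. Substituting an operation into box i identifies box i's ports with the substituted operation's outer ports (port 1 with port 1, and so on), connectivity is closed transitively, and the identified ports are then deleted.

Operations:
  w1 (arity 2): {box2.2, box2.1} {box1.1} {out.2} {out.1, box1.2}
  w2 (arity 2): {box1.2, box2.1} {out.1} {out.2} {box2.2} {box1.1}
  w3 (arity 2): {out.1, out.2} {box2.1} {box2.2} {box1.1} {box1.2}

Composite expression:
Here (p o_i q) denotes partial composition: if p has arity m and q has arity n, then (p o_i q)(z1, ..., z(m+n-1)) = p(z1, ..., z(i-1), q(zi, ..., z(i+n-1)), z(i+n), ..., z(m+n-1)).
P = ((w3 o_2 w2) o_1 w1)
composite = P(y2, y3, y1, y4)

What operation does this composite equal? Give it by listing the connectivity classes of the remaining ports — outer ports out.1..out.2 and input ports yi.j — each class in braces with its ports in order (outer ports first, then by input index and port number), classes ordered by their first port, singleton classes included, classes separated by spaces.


Reachability decides: close wires over w3-identified ports.
the subtree at w1 composes to {out.1, y2.2} {out.2} {y2.1} {y3.1, y3.2} on (y2, y3); out.j = own outer ports
the subtree at w2 composes to {out.1} {out.2} {y1.1} {y1.2, y4.1} {y4.2} on (y1, y4); out.j = own outer ports
the subtree at w3 composes to {out.1, out.2} {y1.1} {y1.2, y4.1} {y2.1} {y2.2} {y3.1, y3.2} {y4.2} on (y2, y3, y1, y4); out.j = own outer ports

{out.1, out.2} {y1.1} {y1.2, y4.1} {y2.1} {y2.2} {y3.1, y3.2} {y4.2}
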